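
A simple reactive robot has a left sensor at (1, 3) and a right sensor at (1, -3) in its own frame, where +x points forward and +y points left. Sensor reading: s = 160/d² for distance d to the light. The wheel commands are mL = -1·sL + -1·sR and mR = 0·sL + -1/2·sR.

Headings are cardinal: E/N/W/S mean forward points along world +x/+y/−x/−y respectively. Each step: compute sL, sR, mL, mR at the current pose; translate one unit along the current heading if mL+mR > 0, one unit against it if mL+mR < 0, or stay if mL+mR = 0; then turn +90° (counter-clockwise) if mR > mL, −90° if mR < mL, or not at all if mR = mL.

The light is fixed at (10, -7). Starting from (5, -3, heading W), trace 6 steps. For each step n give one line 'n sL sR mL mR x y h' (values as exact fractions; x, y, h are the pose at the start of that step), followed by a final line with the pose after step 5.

n=0: pose=(5,-3,W); sL=160/37, sR=32/17; mL=-3904/629, mR=-16/17; mL+mR=-4496/629 → advance -1; mR−mL=3312/629 → turn +1·90°
n=1: pose=(6,-3,S); sL=16, sR=80/29; mL=-544/29, mR=-40/29; mL+mR=-584/29 → advance -1; mR−mL=504/29 → turn +1·90°
n=2: pose=(6,-2,E); sL=160/73, sR=160/13; mL=-13760/949, mR=-80/13; mL+mR=-19600/949 → advance -1; mR−mL=7920/949 → turn +1·90°
n=3: pose=(5,-2,N); sL=8/5, sR=4; mL=-28/5, mR=-2; mL+mR=-38/5 → advance -1; mR−mL=18/5 → turn +1·90°
n=4: pose=(5,-3,W); sL=160/37, sR=32/17; mL=-3904/629, mR=-16/17; mL+mR=-4496/629 → advance -1; mR−mL=3312/629 → turn +1·90°
n=5: pose=(6,-3,S); sL=16, sR=80/29; mL=-544/29, mR=-40/29; mL+mR=-584/29 → advance -1; mR−mL=504/29 → turn +1·90°

0 160/37 32/17 -3904/629 -16/17 5 -3 W
1 16 80/29 -544/29 -40/29 6 -3 S
2 160/73 160/13 -13760/949 -80/13 6 -2 E
3 8/5 4 -28/5 -2 5 -2 N
4 160/37 32/17 -3904/629 -16/17 5 -3 W
5 16 80/29 -544/29 -40/29 6 -3 S
final 6 -2 E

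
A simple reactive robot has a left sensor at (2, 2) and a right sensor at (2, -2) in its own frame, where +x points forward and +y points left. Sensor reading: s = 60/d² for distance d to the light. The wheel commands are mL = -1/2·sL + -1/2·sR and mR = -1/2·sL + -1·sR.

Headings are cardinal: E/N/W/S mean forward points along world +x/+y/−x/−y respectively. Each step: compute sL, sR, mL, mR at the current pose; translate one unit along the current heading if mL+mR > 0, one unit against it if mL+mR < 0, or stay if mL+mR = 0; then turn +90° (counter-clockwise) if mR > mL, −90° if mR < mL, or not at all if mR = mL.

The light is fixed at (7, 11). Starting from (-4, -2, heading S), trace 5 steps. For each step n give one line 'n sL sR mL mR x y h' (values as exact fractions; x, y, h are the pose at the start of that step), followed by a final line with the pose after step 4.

n=0: pose=(-4,-2,S); sL=10/51, sR=30/197; mL=-1750/10047, mR=-2515/10047; mL+mR=-4265/10047 → advance -1; mR−mL=-15/197 → turn -1·90°
n=1: pose=(-4,-1,W); sL=12/73, sR=60/269; mL=-3804/19637, mR=-5994/19637; mL+mR=-9798/19637 → advance -1; mR−mL=-30/269 → turn -1·90°
n=2: pose=(-3,-1,N); sL=15/61, sR=15/41; mL=-765/2501, mR=-2445/5002; mL+mR=-3975/5002 → advance -1; mR−mL=-15/82 → turn -1·90°
n=3: pose=(-3,-2,E); sL=12/37, sR=60/289; mL=-2844/10693, mR=-3954/10693; mL+mR=-6798/10693 → advance -1; mR−mL=-30/289 → turn -1·90°
n=4: pose=(-4,-2,S); sL=10/51, sR=30/197; mL=-1750/10047, mR=-2515/10047; mL+mR=-4265/10047 → advance -1; mR−mL=-15/197 → turn -1·90°

0 10/51 30/197 -1750/10047 -2515/10047 -4 -2 S
1 12/73 60/269 -3804/19637 -5994/19637 -4 -1 W
2 15/61 15/41 -765/2501 -2445/5002 -3 -1 N
3 12/37 60/289 -2844/10693 -3954/10693 -3 -2 E
4 10/51 30/197 -1750/10047 -2515/10047 -4 -2 S
final -4 -1 W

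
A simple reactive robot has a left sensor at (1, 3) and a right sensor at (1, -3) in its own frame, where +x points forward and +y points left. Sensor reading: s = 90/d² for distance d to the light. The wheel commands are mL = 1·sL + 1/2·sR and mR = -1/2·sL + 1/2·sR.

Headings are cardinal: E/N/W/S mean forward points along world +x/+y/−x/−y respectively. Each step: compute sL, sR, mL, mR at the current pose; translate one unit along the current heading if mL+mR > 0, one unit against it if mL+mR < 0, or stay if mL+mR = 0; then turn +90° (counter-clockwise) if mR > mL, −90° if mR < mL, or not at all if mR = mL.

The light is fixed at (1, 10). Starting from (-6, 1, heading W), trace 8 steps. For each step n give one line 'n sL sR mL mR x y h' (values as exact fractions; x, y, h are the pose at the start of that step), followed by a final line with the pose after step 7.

n=0: pose=(-6,1,W); sL=45/104, sR=9/10; mL=459/520, mR=243/1040; mL+mR=1161/1040 → advance +1; mR−mL=-135/208 → turn -1·90°
n=1: pose=(-7,1,N); sL=18/37, sR=90/89; mL=3267/3293, mR=864/3293; mL+mR=4131/3293 → advance +1; mR−mL=-27/37 → turn -1·90°
n=2: pose=(-7,2,E); sL=45/37, sR=9/17; mL=1863/1258, mR=-216/629; mL+mR=1431/1258 → advance +1; mR−mL=-135/74 → turn -1·90°
n=3: pose=(-6,2,S); sL=90/97, sR=90/181; mL=20655/17557, mR=-3780/17557; mL+mR=16875/17557 → advance +1; mR−mL=-135/97 → turn -1·90°
n=4: pose=(-6,1,W); sL=45/104, sR=9/10; mL=459/520, mR=243/1040; mL+mR=1161/1040 → advance +1; mR−mL=-135/208 → turn -1·90°
n=5: pose=(-7,1,N); sL=18/37, sR=90/89; mL=3267/3293, mR=864/3293; mL+mR=4131/3293 → advance +1; mR−mL=-27/37 → turn -1·90°
n=6: pose=(-7,2,E); sL=45/37, sR=9/17; mL=1863/1258, mR=-216/629; mL+mR=1431/1258 → advance +1; mR−mL=-135/74 → turn -1·90°
n=7: pose=(-6,2,S); sL=90/97, sR=90/181; mL=20655/17557, mR=-3780/17557; mL+mR=16875/17557 → advance +1; mR−mL=-135/97 → turn -1·90°

0 45/104 9/10 459/520 243/1040 -6 1 W
1 18/37 90/89 3267/3293 864/3293 -7 1 N
2 45/37 9/17 1863/1258 -216/629 -7 2 E
3 90/97 90/181 20655/17557 -3780/17557 -6 2 S
4 45/104 9/10 459/520 243/1040 -6 1 W
5 18/37 90/89 3267/3293 864/3293 -7 1 N
6 45/37 9/17 1863/1258 -216/629 -7 2 E
7 90/97 90/181 20655/17557 -3780/17557 -6 2 S
final -6 1 W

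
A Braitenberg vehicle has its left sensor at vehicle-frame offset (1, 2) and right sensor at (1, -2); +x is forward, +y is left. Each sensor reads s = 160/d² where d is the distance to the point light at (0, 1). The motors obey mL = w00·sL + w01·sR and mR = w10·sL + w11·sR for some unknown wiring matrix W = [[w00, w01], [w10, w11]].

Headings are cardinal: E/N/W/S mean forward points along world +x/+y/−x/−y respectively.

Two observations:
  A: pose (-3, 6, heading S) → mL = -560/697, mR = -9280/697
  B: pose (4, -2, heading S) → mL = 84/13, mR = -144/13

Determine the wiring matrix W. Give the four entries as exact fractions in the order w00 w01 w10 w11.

-1/2 1 -1 -1

obs A: pose=(-3,6,S) → sL=160/17, sR=160/41, mL=-560/697, mR=-9280/697
obs B: pose=(4,-2,S) → sL=40/13, sR=8, mL=84/13, mR=-144/13
sensor matrix S = [[160/17, 160/41], [40/13, 8]]; det S = 573440/9061
solve [mL_A; mL_B] = S·[w00; w01] and [mR_A; mR_B] = S·[w10; w11]:
  w00 = -1/2, w01 = 1, w10 = -1, w11 = -1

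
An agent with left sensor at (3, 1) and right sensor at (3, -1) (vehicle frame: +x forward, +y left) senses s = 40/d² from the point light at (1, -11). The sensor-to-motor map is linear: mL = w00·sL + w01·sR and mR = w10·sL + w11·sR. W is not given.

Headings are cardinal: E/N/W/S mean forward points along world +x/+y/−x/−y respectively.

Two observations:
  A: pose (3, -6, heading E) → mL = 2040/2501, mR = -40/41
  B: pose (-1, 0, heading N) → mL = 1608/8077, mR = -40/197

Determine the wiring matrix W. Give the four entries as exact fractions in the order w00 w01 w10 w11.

obs A: pose=(3,-6,E) → sL=40/61, sR=40/41, mL=2040/2501, mR=-40/41
obs B: pose=(-1,0,N) → sL=8/41, sR=40/197, mL=1608/8077, mR=-40/197
sensor matrix S = [[40/61, 40/41], [8/41, 40/197]]; det S = -1155840/20200577
solve [mL_A; mL_B] = S·[w00; w01] and [mR_A; mR_B] = S·[w10; w11]:
  w00 = 1/2, w01 = 1/2, w10 = 0, w11 = -1

1/2 1/2 0 -1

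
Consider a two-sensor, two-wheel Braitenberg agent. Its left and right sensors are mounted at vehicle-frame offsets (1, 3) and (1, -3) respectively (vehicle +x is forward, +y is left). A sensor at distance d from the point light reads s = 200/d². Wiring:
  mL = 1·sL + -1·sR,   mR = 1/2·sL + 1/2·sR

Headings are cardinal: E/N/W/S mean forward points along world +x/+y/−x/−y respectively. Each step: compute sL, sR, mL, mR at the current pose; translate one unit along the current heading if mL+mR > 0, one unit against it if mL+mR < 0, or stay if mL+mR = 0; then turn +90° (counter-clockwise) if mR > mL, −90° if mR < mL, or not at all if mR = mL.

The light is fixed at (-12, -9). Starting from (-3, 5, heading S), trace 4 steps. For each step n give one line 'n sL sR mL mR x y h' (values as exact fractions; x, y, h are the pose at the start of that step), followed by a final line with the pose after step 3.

n=0: pose=(-3,5,S); sL=200/313, sR=40/41; mL=-4320/12833, mR=10360/12833; mL+mR=6040/12833 → advance +1; mR−mL=14680/12833 → turn +1·90°
n=1: pose=(-3,4,E); sL=50/89, sR=1; mL=-39/89, mR=139/178; mL+mR=61/178 → advance +1; mR−mL=217/178 → turn +1·90°
n=2: pose=(-2,4,N); sL=40/49, sR=40/73; mL=960/3577, mR=2440/3577; mL+mR=3400/3577 → advance +1; mR−mL=1480/3577 → turn +1·90°
n=3: pose=(-2,5,W); sL=100/101, sR=20/37; mL=1680/3737, mR=2860/3737; mL+mR=4540/3737 → advance +1; mR−mL=1180/3737 → turn +1·90°

0 200/313 40/41 -4320/12833 10360/12833 -3 5 S
1 50/89 1 -39/89 139/178 -3 4 E
2 40/49 40/73 960/3577 2440/3577 -2 4 N
3 100/101 20/37 1680/3737 2860/3737 -2 5 W
final -3 5 S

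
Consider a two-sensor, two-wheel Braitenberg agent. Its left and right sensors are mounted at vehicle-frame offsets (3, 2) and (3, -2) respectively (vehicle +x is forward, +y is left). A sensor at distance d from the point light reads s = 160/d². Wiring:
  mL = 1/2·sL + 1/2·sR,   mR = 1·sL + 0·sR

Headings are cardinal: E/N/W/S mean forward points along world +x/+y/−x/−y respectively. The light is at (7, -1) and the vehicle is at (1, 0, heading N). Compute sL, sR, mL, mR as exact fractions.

left sensor world pos  = (-1, 3); dL² = 80
right sensor world pos = (3, 3); dR² = 32
sL = 160/80 = 2
sR = 160/32 = 5
mL = 1/2·sL + 1/2·sR = 7/2
mR = 1·sL + 0·sR = 2

2 5 7/2 2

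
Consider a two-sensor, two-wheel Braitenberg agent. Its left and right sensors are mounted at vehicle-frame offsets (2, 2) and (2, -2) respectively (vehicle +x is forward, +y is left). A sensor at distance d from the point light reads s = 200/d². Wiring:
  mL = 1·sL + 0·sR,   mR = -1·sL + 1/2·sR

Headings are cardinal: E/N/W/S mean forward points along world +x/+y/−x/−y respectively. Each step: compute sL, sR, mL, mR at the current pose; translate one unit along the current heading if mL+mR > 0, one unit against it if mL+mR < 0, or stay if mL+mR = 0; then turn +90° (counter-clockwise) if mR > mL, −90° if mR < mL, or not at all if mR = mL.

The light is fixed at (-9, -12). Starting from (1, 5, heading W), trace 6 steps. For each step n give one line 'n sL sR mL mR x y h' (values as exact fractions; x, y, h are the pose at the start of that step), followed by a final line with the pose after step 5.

0 200/289 8/17 200/289 -132/289 1 5 W
1 20/41 100/241 20/41 -2770/9881 0 5 N
2 200/521 200/377 200/521 -23300/196417 0 6 E
3 1/2 5/8 1/2 -3/16 1 6 S
4 200/289 8/17 200/289 -132/289 1 5 W
5 20/41 100/241 20/41 -2770/9881 0 5 N
final 0 6 E

n=0: pose=(1,5,W); sL=200/289, sR=8/17; mL=200/289, mR=-132/289; mL+mR=4/17 → advance +1; mR−mL=-332/289 → turn -1·90°
n=1: pose=(0,5,N); sL=20/41, sR=100/241; mL=20/41, mR=-2770/9881; mL+mR=50/241 → advance +1; mR−mL=-7590/9881 → turn -1·90°
n=2: pose=(0,6,E); sL=200/521, sR=200/377; mL=200/521, mR=-23300/196417; mL+mR=100/377 → advance +1; mR−mL=-98700/196417 → turn -1·90°
n=3: pose=(1,6,S); sL=1/2, sR=5/8; mL=1/2, mR=-3/16; mL+mR=5/16 → advance +1; mR−mL=-11/16 → turn -1·90°
n=4: pose=(1,5,W); sL=200/289, sR=8/17; mL=200/289, mR=-132/289; mL+mR=4/17 → advance +1; mR−mL=-332/289 → turn -1·90°
n=5: pose=(0,5,N); sL=20/41, sR=100/241; mL=20/41, mR=-2770/9881; mL+mR=50/241 → advance +1; mR−mL=-7590/9881 → turn -1·90°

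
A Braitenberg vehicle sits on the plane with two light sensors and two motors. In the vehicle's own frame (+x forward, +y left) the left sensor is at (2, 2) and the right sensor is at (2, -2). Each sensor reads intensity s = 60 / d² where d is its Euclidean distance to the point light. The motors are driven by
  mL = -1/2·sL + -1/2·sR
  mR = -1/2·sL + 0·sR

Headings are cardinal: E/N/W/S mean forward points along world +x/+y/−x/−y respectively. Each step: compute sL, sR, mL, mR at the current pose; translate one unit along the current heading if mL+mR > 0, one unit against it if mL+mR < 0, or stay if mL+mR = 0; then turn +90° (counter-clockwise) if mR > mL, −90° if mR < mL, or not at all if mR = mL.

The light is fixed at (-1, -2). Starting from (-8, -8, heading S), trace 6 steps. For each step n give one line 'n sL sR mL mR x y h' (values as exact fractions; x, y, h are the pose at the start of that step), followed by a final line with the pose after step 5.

0 60/89 12/29 -1404/2581 -30/89 -8 -8 S
1 30/17 30/37 -810/629 -15/17 -8 -7 E
2 60/109 4/3 -308/327 -30/109 -9 -7 N
3 15/41 15/29 -525/1189 -15/82 -9 -8 W
4 60/89 12/29 -1404/2581 -30/89 -8 -8 S
5 30/17 30/37 -810/629 -15/17 -8 -7 E
final -9 -7 N

n=0: pose=(-8,-8,S); sL=60/89, sR=12/29; mL=-1404/2581, mR=-30/89; mL+mR=-2274/2581 → advance -1; mR−mL=6/29 → turn +1·90°
n=1: pose=(-8,-7,E); sL=30/17, sR=30/37; mL=-810/629, mR=-15/17; mL+mR=-1365/629 → advance -1; mR−mL=15/37 → turn +1·90°
n=2: pose=(-9,-7,N); sL=60/109, sR=4/3; mL=-308/327, mR=-30/109; mL+mR=-398/327 → advance -1; mR−mL=2/3 → turn +1·90°
n=3: pose=(-9,-8,W); sL=15/41, sR=15/29; mL=-525/1189, mR=-15/82; mL+mR=-1485/2378 → advance -1; mR−mL=15/58 → turn +1·90°
n=4: pose=(-8,-8,S); sL=60/89, sR=12/29; mL=-1404/2581, mR=-30/89; mL+mR=-2274/2581 → advance -1; mR−mL=6/29 → turn +1·90°
n=5: pose=(-8,-7,E); sL=30/17, sR=30/37; mL=-810/629, mR=-15/17; mL+mR=-1365/629 → advance -1; mR−mL=15/37 → turn +1·90°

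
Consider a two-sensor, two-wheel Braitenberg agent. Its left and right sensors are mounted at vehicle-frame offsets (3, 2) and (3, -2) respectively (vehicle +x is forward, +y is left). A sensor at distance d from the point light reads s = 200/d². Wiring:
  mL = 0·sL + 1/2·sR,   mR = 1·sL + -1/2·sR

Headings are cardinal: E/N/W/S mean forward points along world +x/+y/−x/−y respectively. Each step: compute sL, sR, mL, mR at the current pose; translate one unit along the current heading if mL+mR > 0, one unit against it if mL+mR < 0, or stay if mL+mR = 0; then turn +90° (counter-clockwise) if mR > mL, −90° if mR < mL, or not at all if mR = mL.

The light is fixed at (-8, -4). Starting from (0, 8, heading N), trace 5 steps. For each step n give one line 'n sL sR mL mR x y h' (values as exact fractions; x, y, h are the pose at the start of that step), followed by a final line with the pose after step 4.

0 200/261 8/13 4/13 1556/3393 0 8 N
1 100/73 4/5 2/5 354/365 0 9 W
2 200/181 8/5 4/5 276/905 -1 9 S
3 50/29 50/53 25/53 1925/1537 -1 8 W
4 40/29 200/97 100/97 980/2813 -2 8 S
final -2 7 W

n=0: pose=(0,8,N); sL=200/261, sR=8/13; mL=4/13, mR=1556/3393; mL+mR=200/261 → advance +1; mR−mL=512/3393 → turn +1·90°
n=1: pose=(0,9,W); sL=100/73, sR=4/5; mL=2/5, mR=354/365; mL+mR=100/73 → advance +1; mR−mL=208/365 → turn +1·90°
n=2: pose=(-1,9,S); sL=200/181, sR=8/5; mL=4/5, mR=276/905; mL+mR=200/181 → advance +1; mR−mL=-448/905 → turn -1·90°
n=3: pose=(-1,8,W); sL=50/29, sR=50/53; mL=25/53, mR=1925/1537; mL+mR=50/29 → advance +1; mR−mL=1200/1537 → turn +1·90°
n=4: pose=(-2,8,S); sL=40/29, sR=200/97; mL=100/97, mR=980/2813; mL+mR=40/29 → advance +1; mR−mL=-1920/2813 → turn -1·90°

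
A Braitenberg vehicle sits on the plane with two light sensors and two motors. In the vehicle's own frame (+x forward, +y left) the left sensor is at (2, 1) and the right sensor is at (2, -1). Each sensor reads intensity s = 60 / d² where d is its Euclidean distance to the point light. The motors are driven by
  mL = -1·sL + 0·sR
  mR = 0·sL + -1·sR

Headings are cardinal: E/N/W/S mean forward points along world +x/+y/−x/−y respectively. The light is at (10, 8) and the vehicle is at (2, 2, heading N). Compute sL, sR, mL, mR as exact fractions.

left sensor world pos  = (1, 4); dL² = 97
right sensor world pos = (3, 4); dR² = 65
sL = 60/97 = 60/97
sR = 60/65 = 12/13
mL = -1·sL + 0·sR = -60/97
mR = 0·sL + -1·sR = -12/13

60/97 12/13 -60/97 -12/13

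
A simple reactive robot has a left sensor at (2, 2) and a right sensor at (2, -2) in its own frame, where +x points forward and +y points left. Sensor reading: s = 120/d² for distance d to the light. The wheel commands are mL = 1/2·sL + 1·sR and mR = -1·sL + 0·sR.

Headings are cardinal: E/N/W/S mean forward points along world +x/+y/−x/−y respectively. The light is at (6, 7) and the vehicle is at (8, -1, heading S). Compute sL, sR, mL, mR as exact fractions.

30/29 6/5 249/145 -30/29

left sensor world pos  = (10, -3); dL² = 116
right sensor world pos = (6, -3); dR² = 100
sL = 120/116 = 30/29
sR = 120/100 = 6/5
mL = 1/2·sL + 1·sR = 249/145
mR = -1·sL + 0·sR = -30/29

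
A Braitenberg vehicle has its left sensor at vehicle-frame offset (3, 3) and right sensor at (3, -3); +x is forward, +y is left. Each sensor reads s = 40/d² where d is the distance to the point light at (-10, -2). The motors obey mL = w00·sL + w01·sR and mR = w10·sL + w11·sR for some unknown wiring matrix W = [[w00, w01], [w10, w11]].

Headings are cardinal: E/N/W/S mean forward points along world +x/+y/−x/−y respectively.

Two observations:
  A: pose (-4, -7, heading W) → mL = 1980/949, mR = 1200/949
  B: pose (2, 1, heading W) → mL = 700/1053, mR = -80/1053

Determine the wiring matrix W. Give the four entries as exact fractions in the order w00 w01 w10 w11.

obs A: pose=(-4,-7,W) → sL=40/73, sR=40/13, mL=1980/949, mR=1200/949
obs B: pose=(2,1,W) → sL=40/81, sR=40/117, mL=700/1053, mR=-80/1053
sensor matrix S = [[40/73, 40/13], [40/81, 40/117]]; det S = -102400/76869
solve [mL_A; mL_B] = S·[w00; w01] and [mR_A; mR_B] = S·[w10; w11]:
  w00 = 1, w01 = 1/2, w10 = -1/2, w11 = 1/2

1 1/2 -1/2 1/2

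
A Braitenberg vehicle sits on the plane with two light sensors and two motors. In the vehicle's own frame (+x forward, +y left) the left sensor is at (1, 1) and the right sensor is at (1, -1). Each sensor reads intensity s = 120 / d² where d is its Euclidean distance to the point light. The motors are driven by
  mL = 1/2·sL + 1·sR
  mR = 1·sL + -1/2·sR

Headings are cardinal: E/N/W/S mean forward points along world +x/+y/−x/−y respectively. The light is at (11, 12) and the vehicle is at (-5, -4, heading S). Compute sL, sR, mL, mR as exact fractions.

left sensor world pos  = (-4, -5); dL² = 514
right sensor world pos = (-6, -5); dR² = 578
sL = 120/514 = 60/257
sR = 120/578 = 60/289
mL = 1/2·sL + 1·sR = 24090/74273
mR = 1·sL + -1/2·sR = 9630/74273

60/257 60/289 24090/74273 9630/74273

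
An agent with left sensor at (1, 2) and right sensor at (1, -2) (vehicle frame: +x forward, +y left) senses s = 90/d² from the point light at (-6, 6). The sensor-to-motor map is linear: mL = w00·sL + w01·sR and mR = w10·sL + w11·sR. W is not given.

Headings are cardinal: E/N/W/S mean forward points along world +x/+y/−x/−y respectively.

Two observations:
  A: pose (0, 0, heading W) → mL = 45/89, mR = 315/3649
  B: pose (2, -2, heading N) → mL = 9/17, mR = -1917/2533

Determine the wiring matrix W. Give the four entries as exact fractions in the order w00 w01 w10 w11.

1/2 0 -1 1/2

obs A: pose=(0,0,W) → sL=90/89, sR=90/41, mL=45/89, mR=315/3649
obs B: pose=(2,-2,N) → sL=18/17, sR=90/149, mL=9/17, mR=-1917/2533
sensor matrix S = [[90/89, 90/41], [18/17, 90/149]]; det S = -15837120/9242917
solve [mL_A; mL_B] = S·[w00; w01] and [mR_A; mR_B] = S·[w10; w11]:
  w00 = 1/2, w01 = 0, w10 = -1, w11 = 1/2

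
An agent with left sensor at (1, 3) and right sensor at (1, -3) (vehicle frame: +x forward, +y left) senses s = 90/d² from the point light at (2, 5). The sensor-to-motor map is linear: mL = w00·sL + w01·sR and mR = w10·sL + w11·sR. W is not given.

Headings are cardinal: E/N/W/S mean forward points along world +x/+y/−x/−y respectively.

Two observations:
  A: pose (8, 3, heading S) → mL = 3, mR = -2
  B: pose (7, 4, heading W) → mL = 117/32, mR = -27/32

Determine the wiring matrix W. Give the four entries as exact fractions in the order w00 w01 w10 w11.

obs A: pose=(8,3,S) → sL=1, sR=5, mL=3, mR=-2
obs B: pose=(7,4,W) → sL=45/16, sR=9/2, mL=117/32, mR=-27/32
sensor matrix S = [[1, 5], [45/16, 9/2]]; det S = -153/16
solve [mL_A; mL_B] = S·[w00; w01] and [mR_A; mR_B] = S·[w10; w11]:
  w00 = 1/2, w01 = 1/2, w10 = 1/2, w11 = -1/2

1/2 1/2 1/2 -1/2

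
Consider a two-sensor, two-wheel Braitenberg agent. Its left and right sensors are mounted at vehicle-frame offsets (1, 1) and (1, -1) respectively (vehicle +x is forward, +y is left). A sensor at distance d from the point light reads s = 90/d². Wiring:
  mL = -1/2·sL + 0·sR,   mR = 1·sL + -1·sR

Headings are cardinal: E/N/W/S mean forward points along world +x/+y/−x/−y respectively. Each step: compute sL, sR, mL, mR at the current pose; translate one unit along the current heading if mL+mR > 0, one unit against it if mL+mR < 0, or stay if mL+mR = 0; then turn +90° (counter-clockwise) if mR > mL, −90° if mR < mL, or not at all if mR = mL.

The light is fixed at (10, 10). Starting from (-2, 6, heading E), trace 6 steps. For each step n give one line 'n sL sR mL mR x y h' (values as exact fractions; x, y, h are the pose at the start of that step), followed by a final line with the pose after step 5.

0 9/13 45/73 -9/26 72/949 -2 6 E
1 18/41 10/17 -9/41 -104/697 -3 6 N
2 45/116 45/106 -45/232 -225/6148 -3 5 W
3 90/157 18/41 -45/157 864/6437 -2 5 S
4 9/13 45/73 -9/26 72/949 -2 6 E
5 18/41 10/17 -9/41 -104/697 -3 6 N
final -3 5 W

n=0: pose=(-2,6,E); sL=9/13, sR=45/73; mL=-9/26, mR=72/949; mL+mR=-513/1898 → advance -1; mR−mL=801/1898 → turn +1·90°
n=1: pose=(-3,6,N); sL=18/41, sR=10/17; mL=-9/41, mR=-104/697; mL+mR=-257/697 → advance -1; mR−mL=49/697 → turn +1·90°
n=2: pose=(-3,5,W); sL=45/116, sR=45/106; mL=-45/232, mR=-225/6148; mL+mR=-2835/12296 → advance -1; mR−mL=1935/12296 → turn +1·90°
n=3: pose=(-2,5,S); sL=90/157, sR=18/41; mL=-45/157, mR=864/6437; mL+mR=-981/6437 → advance -1; mR−mL=2709/6437 → turn +1·90°
n=4: pose=(-2,6,E); sL=9/13, sR=45/73; mL=-9/26, mR=72/949; mL+mR=-513/1898 → advance -1; mR−mL=801/1898 → turn +1·90°
n=5: pose=(-3,6,N); sL=18/41, sR=10/17; mL=-9/41, mR=-104/697; mL+mR=-257/697 → advance -1; mR−mL=49/697 → turn +1·90°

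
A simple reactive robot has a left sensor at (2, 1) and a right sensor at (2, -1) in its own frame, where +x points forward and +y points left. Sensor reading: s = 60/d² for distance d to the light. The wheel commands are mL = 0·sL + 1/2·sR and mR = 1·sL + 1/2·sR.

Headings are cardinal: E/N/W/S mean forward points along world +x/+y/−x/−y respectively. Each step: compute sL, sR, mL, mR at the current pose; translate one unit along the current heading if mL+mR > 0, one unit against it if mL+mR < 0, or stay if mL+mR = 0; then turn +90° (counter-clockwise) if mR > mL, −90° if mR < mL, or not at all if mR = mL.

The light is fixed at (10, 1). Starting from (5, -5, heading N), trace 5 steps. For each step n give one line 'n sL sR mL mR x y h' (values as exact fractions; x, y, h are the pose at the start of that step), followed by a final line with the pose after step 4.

0 15/13 15/8 15/16 435/208 5 -5 N
1 12/17 12/13 6/13 258/221 5 -4 W
2 30/37 30/49 15/49 2025/1813 4 -4 S
3 60/41 12/13 6/13 1026/533 4 -5 E
4 15/13 15/8 15/16 435/208 5 -5 N
final 5 -4 W

n=0: pose=(5,-5,N); sL=15/13, sR=15/8; mL=15/16, mR=435/208; mL+mR=315/104 → advance +1; mR−mL=15/13 → turn +1·90°
n=1: pose=(5,-4,W); sL=12/17, sR=12/13; mL=6/13, mR=258/221; mL+mR=360/221 → advance +1; mR−mL=12/17 → turn +1·90°
n=2: pose=(4,-4,S); sL=30/37, sR=30/49; mL=15/49, mR=2025/1813; mL+mR=2580/1813 → advance +1; mR−mL=30/37 → turn +1·90°
n=3: pose=(4,-5,E); sL=60/41, sR=12/13; mL=6/13, mR=1026/533; mL+mR=1272/533 → advance +1; mR−mL=60/41 → turn +1·90°
n=4: pose=(5,-5,N); sL=15/13, sR=15/8; mL=15/16, mR=435/208; mL+mR=315/104 → advance +1; mR−mL=15/13 → turn +1·90°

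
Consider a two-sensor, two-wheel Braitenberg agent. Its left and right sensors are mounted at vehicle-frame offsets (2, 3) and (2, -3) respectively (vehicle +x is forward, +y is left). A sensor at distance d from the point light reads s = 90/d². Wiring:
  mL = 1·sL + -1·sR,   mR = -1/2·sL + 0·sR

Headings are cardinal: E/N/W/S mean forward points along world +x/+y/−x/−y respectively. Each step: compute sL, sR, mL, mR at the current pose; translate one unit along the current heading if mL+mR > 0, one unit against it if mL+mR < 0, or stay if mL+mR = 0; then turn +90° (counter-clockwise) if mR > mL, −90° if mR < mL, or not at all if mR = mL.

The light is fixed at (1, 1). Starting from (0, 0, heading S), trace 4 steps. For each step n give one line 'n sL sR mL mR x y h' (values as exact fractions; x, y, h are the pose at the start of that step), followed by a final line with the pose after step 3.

0 90/13 18/5 216/65 -45/13 0 0 S
1 5 5 0 -5/2 0 1 W
2 90/13 90/13 0 -45/13 1 1 N
3 45/4 9/2 27/4 -45/8 1 0 E
final 2 0 S

n=0: pose=(0,0,S); sL=90/13, sR=18/5; mL=216/65, mR=-45/13; mL+mR=-9/65 → advance -1; mR−mL=-441/65 → turn -1·90°
n=1: pose=(0,1,W); sL=5, sR=5; mL=0, mR=-5/2; mL+mR=-5/2 → advance -1; mR−mL=-5/2 → turn -1·90°
n=2: pose=(1,1,N); sL=90/13, sR=90/13; mL=0, mR=-45/13; mL+mR=-45/13 → advance -1; mR−mL=-45/13 → turn -1·90°
n=3: pose=(1,0,E); sL=45/4, sR=9/2; mL=27/4, mR=-45/8; mL+mR=9/8 → advance +1; mR−mL=-99/8 → turn -1·90°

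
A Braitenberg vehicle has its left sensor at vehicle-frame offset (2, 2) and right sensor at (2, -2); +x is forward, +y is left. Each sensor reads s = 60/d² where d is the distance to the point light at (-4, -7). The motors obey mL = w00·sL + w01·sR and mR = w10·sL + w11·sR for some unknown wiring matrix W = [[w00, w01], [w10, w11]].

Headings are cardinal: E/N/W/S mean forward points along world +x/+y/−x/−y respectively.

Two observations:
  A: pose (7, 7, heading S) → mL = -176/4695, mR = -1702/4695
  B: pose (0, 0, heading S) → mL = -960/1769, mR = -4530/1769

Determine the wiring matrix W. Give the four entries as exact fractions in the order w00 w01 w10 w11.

obs A: pose=(7,7,S) → sL=60/313, sR=4/15, mL=-176/4695, mR=-1702/4695
obs B: pose=(0,0,S) → sL=60/61, sR=60/29, mL=-960/1769, mR=-4530/1769
sensor matrix S = [[60/313, 4/15], [60/61, 60/29]]; det S = 74368/553697
solve [mL_A; mL_B] = S·[w00; w01] and [mR_A; mR_B] = S·[w10; w11]:
  w00 = 1/2, w01 = -1/2, w10 = -1/2, w11 = -1

1/2 -1/2 -1/2 -1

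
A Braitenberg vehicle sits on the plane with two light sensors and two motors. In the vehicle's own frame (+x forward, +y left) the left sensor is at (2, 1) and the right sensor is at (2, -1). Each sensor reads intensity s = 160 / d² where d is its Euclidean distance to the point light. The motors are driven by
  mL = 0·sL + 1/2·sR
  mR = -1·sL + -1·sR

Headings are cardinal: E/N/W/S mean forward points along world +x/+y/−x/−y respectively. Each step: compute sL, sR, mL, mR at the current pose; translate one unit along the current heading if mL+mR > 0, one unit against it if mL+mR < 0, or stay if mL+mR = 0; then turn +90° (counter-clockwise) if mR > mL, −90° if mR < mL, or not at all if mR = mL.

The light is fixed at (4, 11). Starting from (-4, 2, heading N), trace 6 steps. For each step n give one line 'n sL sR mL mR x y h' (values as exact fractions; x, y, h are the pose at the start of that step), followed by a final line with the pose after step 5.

n=0: pose=(-4,2,N); sL=16/13, sR=80/49; mL=40/49, mR=-1824/637; mL+mR=-1304/637 → advance -1; mR−mL=-2344/637 → turn -1·90°
n=1: pose=(-4,1,E); sL=160/117, sR=160/157; mL=80/157, mR=-43840/18369; mL+mR=-34480/18369 → advance -1; mR−mL=-53200/18369 → turn -1·90°
n=2: pose=(-5,1,S); sL=10/13, sR=40/61; mL=20/61, mR=-1130/793; mL+mR=-870/793 → advance -1; mR−mL=-1390/793 → turn -1·90°
n=3: pose=(-5,2,W); sL=160/221, sR=32/37; mL=16/37, mR=-12992/8177; mL+mR=-9456/8177 → advance -1; mR−mL=-16528/8177 → turn -1·90°
n=4: pose=(-4,2,N); sL=16/13, sR=80/49; mL=40/49, mR=-1824/637; mL+mR=-1304/637 → advance -1; mR−mL=-2344/637 → turn -1·90°
n=5: pose=(-4,1,E); sL=160/117, sR=160/157; mL=80/157, mR=-43840/18369; mL+mR=-34480/18369 → advance -1; mR−mL=-53200/18369 → turn -1·90°

0 16/13 80/49 40/49 -1824/637 -4 2 N
1 160/117 160/157 80/157 -43840/18369 -4 1 E
2 10/13 40/61 20/61 -1130/793 -5 1 S
3 160/221 32/37 16/37 -12992/8177 -5 2 W
4 16/13 80/49 40/49 -1824/637 -4 2 N
5 160/117 160/157 80/157 -43840/18369 -4 1 E
final -5 1 S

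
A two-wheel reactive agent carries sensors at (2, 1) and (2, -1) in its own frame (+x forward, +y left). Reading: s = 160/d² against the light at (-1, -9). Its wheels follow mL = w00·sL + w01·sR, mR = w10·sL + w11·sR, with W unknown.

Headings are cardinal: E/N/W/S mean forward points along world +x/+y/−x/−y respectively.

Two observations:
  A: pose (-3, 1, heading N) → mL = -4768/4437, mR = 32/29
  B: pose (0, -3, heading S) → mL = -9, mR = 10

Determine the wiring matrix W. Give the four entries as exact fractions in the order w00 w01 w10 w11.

-1/2 -1/2 0 1

obs A: pose=(-3,1,N) → sL=160/153, sR=32/29, mL=-4768/4437, mR=32/29
obs B: pose=(0,-3,S) → sL=8, sR=10, mL=-9, mR=10
sensor matrix S = [[160/153, 32/29], [8, 10]]; det S = 7232/4437
solve [mL_A; mL_B] = S·[w00; w01] and [mR_A; mR_B] = S·[w10; w11]:
  w00 = -1/2, w01 = -1/2, w10 = 0, w11 = 1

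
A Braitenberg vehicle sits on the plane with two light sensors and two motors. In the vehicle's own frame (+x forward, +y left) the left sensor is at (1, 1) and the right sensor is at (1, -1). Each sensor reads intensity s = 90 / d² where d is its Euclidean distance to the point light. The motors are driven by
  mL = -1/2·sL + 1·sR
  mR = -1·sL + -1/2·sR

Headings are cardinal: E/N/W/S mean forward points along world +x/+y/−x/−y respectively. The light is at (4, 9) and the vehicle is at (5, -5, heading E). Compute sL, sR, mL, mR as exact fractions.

left sensor world pos  = (6, -4); dL² = 173
right sensor world pos = (6, -6); dR² = 229
sL = 90/173 = 90/173
sR = 90/229 = 90/229
mL = -1/2·sL + 1·sR = 5265/39617
mR = -1·sL + -1/2·sR = -28395/39617

90/173 90/229 5265/39617 -28395/39617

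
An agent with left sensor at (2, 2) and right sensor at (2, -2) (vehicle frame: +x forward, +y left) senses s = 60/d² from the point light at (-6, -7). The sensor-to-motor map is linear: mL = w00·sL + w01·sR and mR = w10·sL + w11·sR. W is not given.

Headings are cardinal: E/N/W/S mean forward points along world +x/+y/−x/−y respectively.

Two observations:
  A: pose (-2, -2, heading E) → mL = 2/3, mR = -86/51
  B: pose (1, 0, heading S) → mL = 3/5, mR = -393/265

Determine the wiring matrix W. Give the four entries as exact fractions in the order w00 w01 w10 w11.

obs A: pose=(-2,-2,E) → sL=12/17, sR=4/3, mL=2/3, mR=-86/51
obs B: pose=(1,0,S) → sL=30/53, sR=6/5, mL=3/5, mR=-393/265
sensor matrix S = [[12/17, 4/3], [30/53, 6/5]]; det S = 416/4505
solve [mL_A; mL_B] = S·[w00; w01] and [mR_A; mR_B] = S·[w10; w11]:
  w00 = 0, w01 = 1/2, w10 = -1/2, w11 = -1

0 1/2 -1/2 -1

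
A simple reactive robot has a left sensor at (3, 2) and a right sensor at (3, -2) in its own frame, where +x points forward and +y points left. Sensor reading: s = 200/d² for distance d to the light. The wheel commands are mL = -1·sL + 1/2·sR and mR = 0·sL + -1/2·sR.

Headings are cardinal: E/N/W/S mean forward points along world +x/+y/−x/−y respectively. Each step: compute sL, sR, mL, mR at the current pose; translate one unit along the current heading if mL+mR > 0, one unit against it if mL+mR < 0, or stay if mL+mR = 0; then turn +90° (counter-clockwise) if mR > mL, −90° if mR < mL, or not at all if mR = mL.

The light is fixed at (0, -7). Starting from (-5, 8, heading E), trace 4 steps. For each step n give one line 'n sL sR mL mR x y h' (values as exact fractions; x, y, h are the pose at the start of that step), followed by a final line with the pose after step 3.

n=0: pose=(-5,8,E); sL=200/293, sR=200/173; mL=-5300/50689, mR=-100/173; mL+mR=-200/293 → advance -1; mR−mL=-24000/50689 → turn -1·90°
n=1: pose=(-6,8,S); sL=5/4, sR=25/26; mL=-10/13, mR=-25/52; mL+mR=-5/4 → advance -1; mR−mL=15/52 → turn +1·90°
n=2: pose=(-6,9,E); sL=200/333, sR=40/41; mL=-1540/13653, mR=-20/41; mL+mR=-200/333 → advance -1; mR−mL=-5120/13653 → turn -1·90°
n=3: pose=(-7,9,S); sL=100/97, sR=4/5; mL=-306/485, mR=-2/5; mL+mR=-100/97 → advance -1; mR−mL=112/485 → turn +1·90°

0 200/293 200/173 -5300/50689 -100/173 -5 8 E
1 5/4 25/26 -10/13 -25/52 -6 8 S
2 200/333 40/41 -1540/13653 -20/41 -6 9 E
3 100/97 4/5 -306/485 -2/5 -7 9 S
final -7 10 E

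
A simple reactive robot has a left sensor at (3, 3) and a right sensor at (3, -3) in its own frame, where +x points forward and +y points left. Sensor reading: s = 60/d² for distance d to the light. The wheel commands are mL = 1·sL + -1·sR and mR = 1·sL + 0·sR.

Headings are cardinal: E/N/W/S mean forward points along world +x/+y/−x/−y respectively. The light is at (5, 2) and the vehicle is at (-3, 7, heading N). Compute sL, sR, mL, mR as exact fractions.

12/37 60/89 -1152/3293 12/37

left sensor world pos  = (-6, 10); dL² = 185
right sensor world pos = (0, 10); dR² = 89
sL = 60/185 = 12/37
sR = 60/89 = 60/89
mL = 1·sL + -1·sR = -1152/3293
mR = 1·sL + 0·sR = 12/37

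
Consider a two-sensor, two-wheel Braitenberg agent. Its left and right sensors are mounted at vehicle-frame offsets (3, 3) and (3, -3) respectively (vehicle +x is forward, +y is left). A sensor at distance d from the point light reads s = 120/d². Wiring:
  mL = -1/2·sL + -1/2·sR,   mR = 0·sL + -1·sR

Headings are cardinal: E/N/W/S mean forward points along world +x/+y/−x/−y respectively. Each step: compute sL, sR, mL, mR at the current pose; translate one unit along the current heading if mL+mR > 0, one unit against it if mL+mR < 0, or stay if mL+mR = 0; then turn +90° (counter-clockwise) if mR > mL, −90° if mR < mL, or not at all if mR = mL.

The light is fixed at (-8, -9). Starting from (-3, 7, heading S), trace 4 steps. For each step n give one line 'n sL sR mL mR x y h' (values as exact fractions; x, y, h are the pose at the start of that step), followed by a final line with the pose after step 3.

n=0: pose=(-3,7,S); sL=120/233, sR=120/173; mL=-24360/40309, mR=-120/173; mL+mR=-52320/40309 → advance -1; mR−mL=-3600/40309 → turn -1·90°
n=1: pose=(-3,8,W); sL=3/5, sR=30/101; mL=-453/1010, mR=-30/101; mL+mR=-753/1010 → advance -1; mR−mL=153/1010 → turn +1·90°
n=2: pose=(-2,8,S); sL=120/277, sR=24/41; mL=-5784/11357, mR=-24/41; mL+mR=-12432/11357 → advance -1; mR−mL=-864/11357 → turn -1·90°
n=3: pose=(-2,9,W); sL=20/39, sR=4/15; mL=-76/195, mR=-4/15; mL+mR=-128/195 → advance -1; mR−mL=8/65 → turn +1·90°

0 120/233 120/173 -24360/40309 -120/173 -3 7 S
1 3/5 30/101 -453/1010 -30/101 -3 8 W
2 120/277 24/41 -5784/11357 -24/41 -2 8 S
3 20/39 4/15 -76/195 -4/15 -2 9 W
final -1 9 S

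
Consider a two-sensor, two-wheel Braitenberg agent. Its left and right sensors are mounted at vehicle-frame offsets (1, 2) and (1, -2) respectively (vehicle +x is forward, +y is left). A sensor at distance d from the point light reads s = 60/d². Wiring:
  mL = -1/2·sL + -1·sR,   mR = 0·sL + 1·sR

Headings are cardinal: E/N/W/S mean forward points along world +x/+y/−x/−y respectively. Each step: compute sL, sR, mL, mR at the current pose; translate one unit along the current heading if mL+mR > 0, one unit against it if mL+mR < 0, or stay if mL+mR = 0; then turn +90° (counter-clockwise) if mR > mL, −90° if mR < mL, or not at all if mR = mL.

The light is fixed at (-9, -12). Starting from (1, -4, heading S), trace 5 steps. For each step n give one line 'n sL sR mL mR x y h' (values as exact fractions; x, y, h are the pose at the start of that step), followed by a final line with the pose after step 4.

n=0: pose=(1,-4,S); sL=60/193, sR=60/113; mL=-14970/21809, mR=60/113; mL+mR=-30/193 → advance -1; mR−mL=26550/21809 → turn +1·90°
n=1: pose=(1,-3,E); sL=30/121, sR=6/17; mL=-981/2057, mR=6/17; mL+mR=-15/121 → advance -1; mR−mL=1707/2057 → turn +1·90°
n=2: pose=(0,-3,N); sL=60/149, sR=60/221; mL=-15570/32929, mR=60/221; mL+mR=-30/149 → advance -1; mR−mL=24510/32929 → turn +1·90°
n=3: pose=(0,-4,W); sL=3/5, sR=15/41; mL=-273/410, mR=15/41; mL+mR=-3/10 → advance -1; mR−mL=423/410 → turn +1·90°
n=4: pose=(1,-4,S); sL=60/193, sR=60/113; mL=-14970/21809, mR=60/113; mL+mR=-30/193 → advance -1; mR−mL=26550/21809 → turn +1·90°

0 60/193 60/113 -14970/21809 60/113 1 -4 S
1 30/121 6/17 -981/2057 6/17 1 -3 E
2 60/149 60/221 -15570/32929 60/221 0 -3 N
3 3/5 15/41 -273/410 15/41 0 -4 W
4 60/193 60/113 -14970/21809 60/113 1 -4 S
final 1 -3 E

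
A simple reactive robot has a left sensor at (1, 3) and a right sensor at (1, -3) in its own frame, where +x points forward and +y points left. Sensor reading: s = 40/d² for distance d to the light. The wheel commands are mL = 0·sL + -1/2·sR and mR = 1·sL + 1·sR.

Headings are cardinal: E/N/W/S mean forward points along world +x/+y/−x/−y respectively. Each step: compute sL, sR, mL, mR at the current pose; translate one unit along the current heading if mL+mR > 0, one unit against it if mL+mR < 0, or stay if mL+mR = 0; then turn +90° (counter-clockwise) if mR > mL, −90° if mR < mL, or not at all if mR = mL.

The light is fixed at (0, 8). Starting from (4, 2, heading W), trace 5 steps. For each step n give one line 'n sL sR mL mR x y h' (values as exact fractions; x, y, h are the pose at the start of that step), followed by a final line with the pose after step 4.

0 4/9 20/9 -10/9 8/3 4 2 W
1 8/17 40/49 -20/49 1072/833 3 2 S
2 5/4 10/29 -5/29 185/116 3 1 E
3 40/37 8/17 -4/17 976/629 4 1 N
4 4/9 20/9 -10/9 8/3 4 2 W
final 3 2 S

n=0: pose=(4,2,W); sL=4/9, sR=20/9; mL=-10/9, mR=8/3; mL+mR=14/9 → advance +1; mR−mL=34/9 → turn +1·90°
n=1: pose=(3,2,S); sL=8/17, sR=40/49; mL=-20/49, mR=1072/833; mL+mR=732/833 → advance +1; mR−mL=1412/833 → turn +1·90°
n=2: pose=(3,1,E); sL=5/4, sR=10/29; mL=-5/29, mR=185/116; mL+mR=165/116 → advance +1; mR−mL=205/116 → turn +1·90°
n=3: pose=(4,1,N); sL=40/37, sR=8/17; mL=-4/17, mR=976/629; mL+mR=828/629 → advance +1; mR−mL=1124/629 → turn +1·90°
n=4: pose=(4,2,W); sL=4/9, sR=20/9; mL=-10/9, mR=8/3; mL+mR=14/9 → advance +1; mR−mL=34/9 → turn +1·90°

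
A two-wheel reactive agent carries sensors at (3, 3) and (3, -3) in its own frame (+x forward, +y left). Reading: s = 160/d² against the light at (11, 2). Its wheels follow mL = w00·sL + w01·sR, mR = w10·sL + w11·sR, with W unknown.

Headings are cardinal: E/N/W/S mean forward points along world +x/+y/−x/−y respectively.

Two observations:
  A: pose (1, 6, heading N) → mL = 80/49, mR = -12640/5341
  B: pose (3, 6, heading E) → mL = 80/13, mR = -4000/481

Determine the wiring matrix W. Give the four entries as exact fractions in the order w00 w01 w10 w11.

obs A: pose=(1,6,N) → sL=80/109, sR=80/49, mL=80/49, mR=-12640/5341
obs B: pose=(3,6,E) → sL=80/37, sR=80/13, mL=80/13, mR=-4000/481
sensor matrix S = [[80/109, 80/49], [80/37, 80/13]]; det S = 2534400/2569021
solve [mL_A; mL_B] = S·[w00; w01] and [mR_A; mR_B] = S·[w10; w11]:
  w00 = 0, w01 = 1, w10 = -1, w11 = -1

0 1 -1 -1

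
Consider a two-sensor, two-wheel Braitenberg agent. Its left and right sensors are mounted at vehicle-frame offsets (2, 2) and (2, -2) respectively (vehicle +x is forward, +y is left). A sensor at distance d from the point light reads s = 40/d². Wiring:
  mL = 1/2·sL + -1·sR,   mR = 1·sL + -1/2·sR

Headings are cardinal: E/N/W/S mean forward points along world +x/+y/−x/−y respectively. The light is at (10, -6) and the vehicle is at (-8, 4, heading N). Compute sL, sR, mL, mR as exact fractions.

5/68 1/10 -43/680 2/85

left sensor world pos  = (-10, 6); dL² = 544
right sensor world pos = (-6, 6); dR² = 400
sL = 40/544 = 5/68
sR = 40/400 = 1/10
mL = 1/2·sL + -1·sR = -43/680
mR = 1·sL + -1/2·sR = 2/85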